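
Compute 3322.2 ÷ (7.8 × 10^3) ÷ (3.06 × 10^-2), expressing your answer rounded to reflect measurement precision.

14

3322.2 ÷ (7.8 × 10^3) ÷ (3.06 × 10^-2) = 13.9190548014…
Multiplication/division keeps the fewest significant figures: 3322.2 → 5 s.f., 7.8 × 10^3 → 2 s.f., 3.06 × 10^-2 → 3 s.f.; limit is 2.
Rounded to 2 significant figures: 14.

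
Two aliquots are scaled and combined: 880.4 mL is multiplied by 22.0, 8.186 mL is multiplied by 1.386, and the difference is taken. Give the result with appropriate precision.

880.4 × 22.0 = 19368.8 → 1.94 × 10⁴ mL (3 s.f., last digit at the 10^2 place).
8.186 × 1.386 = 11.345796 → 11.35 mL (4 s.f., last digit at the 10^-2 place).
Difference: 19357.454204 mL; keep the coarser place, 10^2.
Result: 1.94 × 10⁴ mL.

1.94 × 10⁴ mL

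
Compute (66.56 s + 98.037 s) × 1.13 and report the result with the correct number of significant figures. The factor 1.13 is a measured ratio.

66.56 s + 98.037 s = 164.597 s; the sum is limited to 2 decimal places (5 s.f.).
Carrying full precision, 164.597 × 1.13 = 185.99461 s; 1.13 has 3 s.f., so the result keeps min(5, 3) = 3 s.f.
Rounded to 3 significant figures: 186 s.

186 s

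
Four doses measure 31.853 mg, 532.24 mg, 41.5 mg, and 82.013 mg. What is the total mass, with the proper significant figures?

31.853 mg + 532.24 mg + 41.5 mg + 82.013 mg = 687.606 mg.
Addition/subtraction keeps the fewest decimal places: 31.853 → 3 decimal places, 532.24 → 2 decimal places, 41.5 → 1 decimal place, 82.013 → 3 decimal places; limit is 1.
Rounded to 1 decimal place: 687.6 mg.

687.6 mg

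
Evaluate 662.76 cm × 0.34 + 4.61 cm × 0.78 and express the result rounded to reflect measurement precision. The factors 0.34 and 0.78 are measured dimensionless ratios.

662.76 × 0.34 = 225.3384 → 2.3 × 10² cm (2 s.f., last digit at the 10^1 place).
4.61 × 0.78 = 3.5958 → 3.6 cm (2 s.f., last digit at the 10^-1 place).
Sum: 228.9342 cm; keep the coarser place, 10^1.
Result: 2.3 × 10² cm.

2.3 × 10² cm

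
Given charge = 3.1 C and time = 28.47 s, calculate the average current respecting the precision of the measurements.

average current = 3.1 C ÷ 28.47 s = 0.108886547243… A.
3.1 has 2 significant figures; 28.47 has 4.
Division/multiplication keeps the fewest: 2 significant figures.
Rounded: 0.11 A.

0.11 A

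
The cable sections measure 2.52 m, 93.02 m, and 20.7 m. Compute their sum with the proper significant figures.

2.52 m + 93.02 m + 20.7 m = 116.24 m.
Addition/subtraction keeps the fewest decimal places: 2.52 → 2 decimal places, 93.02 → 2 decimal places, 20.7 → 1 decimal place; limit is 1.
Rounded to 1 decimal place: 116.2 m.

116.2 m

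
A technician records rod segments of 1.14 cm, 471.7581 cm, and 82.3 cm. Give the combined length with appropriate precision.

1.14 cm + 471.7581 cm + 82.3 cm = 555.1981 cm.
Addition/subtraction keeps the fewest decimal places: 1.14 → 2 decimal places, 471.7581 → 4 decimal places, 82.3 → 1 decimal place; limit is 1.
Rounded to 1 decimal place: 555.2 cm.

555.2 cm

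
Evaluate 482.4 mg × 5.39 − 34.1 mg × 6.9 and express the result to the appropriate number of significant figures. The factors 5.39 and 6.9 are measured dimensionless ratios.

482.4 × 5.39 = 2600.136 → 2.60 × 10³ mg (3 s.f., last digit at the 10^1 place).
34.1 × 6.9 = 235.29 → 2.4 × 10² mg (2 s.f., last digit at the 10^1 place).
Difference: 2364.846 mg; keep the coarser place, 10^1.
Result: 2.36 × 10³ mg.

2.36 × 10³ mg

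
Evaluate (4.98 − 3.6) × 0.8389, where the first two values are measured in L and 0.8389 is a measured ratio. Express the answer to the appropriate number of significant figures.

1.2 L

4.98 L − 3.6 L = 1.38 L; the difference is limited to 1 decimal place (2 s.f.).
Carrying full precision, 1.38 × 0.8389 = 1.157682 L; 0.8389 has 4 s.f., so the result keeps min(2, 4) = 2 s.f.
Rounded to 2 significant figures: 1.2 L.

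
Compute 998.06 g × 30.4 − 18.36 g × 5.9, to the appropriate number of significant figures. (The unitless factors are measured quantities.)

3.02 × 10^4 g

998.06 × 30.4 = 30341.024 → 3.03 × 10^4 g (3 s.f., last digit at the 10^2 place).
18.36 × 5.9 = 108.324 → 1.1 × 10^2 g (2 s.f., last digit at the 10^1 place).
Difference: 30232.7 g; keep the coarser place, 10^2.
Result: 3.02 × 10^4 g.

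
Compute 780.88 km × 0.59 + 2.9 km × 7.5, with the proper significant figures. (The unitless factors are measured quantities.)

4.8 × 10² km

780.88 × 0.59 = 460.7192 → 4.6 × 10² km (2 s.f., last digit at the 10^1 place).
2.9 × 7.5 = 21.75 → 22 km (2 s.f., last digit at the 10^0 place).
Sum: 482.4692 km; keep the coarser place, 10^1.
Result: 4.8 × 10² km.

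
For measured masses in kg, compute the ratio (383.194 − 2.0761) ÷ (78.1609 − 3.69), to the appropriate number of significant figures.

383.194 − 2.0761 = 381.1179, limited to 3 d.p. → 6 s.f.; 78.1609 − 3.69 = 74.4709, limited to 2 d.p. → 4 s.f.
Carrying full precision, 381.1179 ÷ 74.4709 = 5.11767549472…; keep min(6, 4) = 4 s.f.
Rounded to 4 significant figures: 5.118.

5.118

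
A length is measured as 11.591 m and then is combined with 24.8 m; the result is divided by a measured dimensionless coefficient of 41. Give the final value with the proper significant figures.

11.591 m + 24.8 m = 36.391 m; the sum is limited to 1 decimal place (3 s.f.).
Carrying full precision, 36.391 ÷ 41 = 0.887585365854… m; 41 has 2 s.f., so the result keeps min(3, 2) = 2 s.f.
Rounded to 2 significant figures: 0.89 m.

0.89 m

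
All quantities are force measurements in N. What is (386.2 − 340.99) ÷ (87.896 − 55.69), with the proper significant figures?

386.2 − 340.99 = 45.21, limited to 1 d.p. → 3 s.f.; 87.896 − 55.69 = 32.206, limited to 2 d.p. → 4 s.f.
Carrying full precision, 45.21 ÷ 32.206 = 1.40377569397…; keep min(3, 4) = 3 s.f.
Rounded to 3 significant figures: 1.40.

1.40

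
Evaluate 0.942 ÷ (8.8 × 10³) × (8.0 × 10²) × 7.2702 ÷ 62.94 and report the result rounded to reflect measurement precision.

9.9 × 10⁻³

0.942 ÷ (8.8 × 10³) × (8.0 × 10²) × 7.2702 ÷ 62.94 = 0.00989185718…
Multiplication/division keeps the fewest significant figures: 0.942 → 3 s.f., 8.8 × 10³ → 2 s.f., 8.0 × 10² → 2 s.f., 7.2702 → 5 s.f., 62.94 → 4 s.f.; limit is 2.
Rounded to 2 significant figures: 9.9 × 10⁻³.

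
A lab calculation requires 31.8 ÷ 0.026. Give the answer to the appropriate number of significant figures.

1.2 × 10^3

31.8 ÷ 0.026 = 1223.07692308…
Multiplication/division keeps the fewest significant figures: 31.8 → 3 s.f., 0.026 → 2 s.f.; limit is 2.
Rounded to 2 significant figures: 1.2 × 10^3.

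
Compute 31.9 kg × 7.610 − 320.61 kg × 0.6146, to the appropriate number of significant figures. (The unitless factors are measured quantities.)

31.9 × 7.610 = 242.759 → 243 kg (3 s.f., last digit at the 10^0 place).
320.61 × 0.6146 = 197.046906 → 197.0 kg (4 s.f., last digit at the 10^-1 place).
Difference: 45.712094 kg; keep the coarser place, 10^0.
Result: 46 kg.

46 kg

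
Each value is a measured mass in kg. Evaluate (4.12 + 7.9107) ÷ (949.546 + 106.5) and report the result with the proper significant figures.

4.12 + 7.9107 = 12.0307, limited to 2 d.p. → 4 s.f.; 949.546 + 106.5 = 1056.046, limited to 1 d.p. → 5 s.f.
Carrying full precision, 12.0307 ÷ 1056.046 = 0.0113922120817…; keep min(4, 5) = 4 s.f.
Rounded to 4 significant figures: 0.01139.

0.01139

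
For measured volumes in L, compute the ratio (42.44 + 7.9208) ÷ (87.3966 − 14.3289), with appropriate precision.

0.6892

42.44 + 7.9208 = 50.3608, limited to 2 d.p. → 4 s.f.; 87.3966 − 14.3289 = 73.0677, limited to 4 d.p. → 6 s.f.
Carrying full precision, 50.3608 ÷ 73.0677 = 0.689234778158…; keep min(4, 6) = 4 s.f.
Rounded to 4 significant figures: 0.6892.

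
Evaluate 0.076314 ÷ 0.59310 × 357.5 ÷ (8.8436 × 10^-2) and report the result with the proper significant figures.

0.076314 ÷ 0.59310 × 357.5 ÷ (8.8436 × 10^-2) = 520.143587573…
Multiplication/division keeps the fewest significant figures: 0.076314 → 5 s.f., 0.59310 → 5 s.f., 357.5 → 4 s.f., 8.8436 × 10^-2 → 5 s.f.; limit is 4.
Rounded to 4 significant figures: 520.1.

520.1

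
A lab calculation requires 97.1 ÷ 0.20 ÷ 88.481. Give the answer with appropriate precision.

5.5

97.1 ÷ 0.20 ÷ 88.481 = 5.48705371775…
Multiplication/division keeps the fewest significant figures: 97.1 → 3 s.f., 0.20 → 2 s.f., 88.481 → 5 s.f.; limit is 2.
Rounded to 2 significant figures: 5.5.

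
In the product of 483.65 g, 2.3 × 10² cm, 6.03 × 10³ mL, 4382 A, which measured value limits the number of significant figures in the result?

2.3 × 10² cm

483.65 g → 5 s.f.; 2.3 × 10² cm → 2 s.f.; 6.03 × 10³ mL → 3 s.f.; 4382 A → 4 s.f.
The fewest is 2 significant figures, from 2.3 × 10² cm.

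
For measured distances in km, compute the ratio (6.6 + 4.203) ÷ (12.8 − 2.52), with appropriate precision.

6.6 + 4.203 = 10.803, limited to 1 d.p. → 3 s.f.; 12.8 − 2.52 = 10.28, limited to 1 d.p. → 3 s.f.
Carrying full precision, 10.803 ÷ 10.28 = 1.05087548638…; keep min(3, 3) = 3 s.f.
Rounded to 3 significant figures: 1.05.

1.05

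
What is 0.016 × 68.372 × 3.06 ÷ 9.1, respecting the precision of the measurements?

0.016 × 68.372 × 3.06 ÷ 9.1 = 0.367856386813…
Multiplication/division keeps the fewest significant figures: 0.016 → 2 s.f., 68.372 → 5 s.f., 3.06 → 3 s.f., 9.1 → 2 s.f.; limit is 2.
Rounded to 2 significant figures: 0.37.

0.37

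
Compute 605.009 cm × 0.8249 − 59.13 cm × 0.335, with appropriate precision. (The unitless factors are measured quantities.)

479.3 cm

605.009 × 0.8249 = 499.0719241 → 499.1 cm (4 s.f., last digit at the 10^-1 place).
59.13 × 0.335 = 19.80855 → 19.8 cm (3 s.f., last digit at the 10^-1 place).
Difference: 479.2633741 cm; keep the coarser place, 10^-1.
Result: 479.3 cm.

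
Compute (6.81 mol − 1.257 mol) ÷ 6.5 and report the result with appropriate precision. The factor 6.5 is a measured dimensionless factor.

6.81 mol − 1.257 mol = 5.553 mol; the difference is limited to 2 decimal places (3 s.f.).
Carrying full precision, 5.553 ÷ 6.5 = 0.854307692308… mol; 6.5 has 2 s.f., so the result keeps min(3, 2) = 2 s.f.
Rounded to 2 significant figures: 0.85 mol.

0.85 mol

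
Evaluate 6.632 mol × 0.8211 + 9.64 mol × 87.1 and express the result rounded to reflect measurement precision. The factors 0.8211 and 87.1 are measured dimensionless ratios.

6.632 × 0.8211 = 5.4455352 → 5.446 mol (4 s.f., last digit at the 10^-3 place).
9.64 × 87.1 = 839.644 → 840. mol (3 s.f., last digit at the 10^0 place).
Sum: 845.0895352 mol; keep the coarser place, 10^0.
Result: 8.45 × 10² mol.

8.45 × 10² mol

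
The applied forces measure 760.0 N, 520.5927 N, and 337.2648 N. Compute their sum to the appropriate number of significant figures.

1617.9 N

760.0 N + 520.5927 N + 337.2648 N = 1617.8575 N.
Addition/subtraction keeps the fewest decimal places: 760.0 → 1 decimal place, 520.5927 → 4 decimal places, 337.2648 → 4 decimal places; limit is 1.
Rounded to 1 decimal place: 1617.9 N.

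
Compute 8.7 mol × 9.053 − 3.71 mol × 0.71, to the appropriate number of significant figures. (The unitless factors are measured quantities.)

76 mol

8.7 × 9.053 = 78.7611 → 79 mol (2 s.f., last digit at the 10^0 place).
3.71 × 0.71 = 2.6341 → 2.6 mol (2 s.f., last digit at the 10^-1 place).
Difference: 76.127 mol; keep the coarser place, 10^0.
Result: 76 mol.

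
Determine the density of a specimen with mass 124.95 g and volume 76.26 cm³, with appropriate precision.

1.638 g/cm³

density = 124.95 g ÷ 76.26 cm³ = 1.6384736428… g/cm³.
124.95 has 5 significant figures; 76.26 has 4.
Division/multiplication keeps the fewest: 4 significant figures.
Rounded: 1.638 g/cm³.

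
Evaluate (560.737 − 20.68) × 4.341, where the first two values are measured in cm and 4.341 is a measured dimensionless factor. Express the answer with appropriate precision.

560.737 cm − 20.68 cm = 540.057 cm; the difference is limited to 2 decimal places (5 s.f.).
Carrying full precision, 540.057 × 4.341 = 2344.387437 cm; 4.341 has 4 s.f., so the result keeps min(5, 4) = 4 s.f.
Rounded to 4 significant figures: 2344 cm.

2344 cm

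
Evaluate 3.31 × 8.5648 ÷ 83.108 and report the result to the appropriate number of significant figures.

3.31 × 8.5648 ÷ 83.108 = 0.341116234298…
Multiplication/division keeps the fewest significant figures: 3.31 → 3 s.f., 8.5648 → 5 s.f., 83.108 → 5 s.f.; limit is 3.
Rounded to 3 significant figures: 0.341.

0.341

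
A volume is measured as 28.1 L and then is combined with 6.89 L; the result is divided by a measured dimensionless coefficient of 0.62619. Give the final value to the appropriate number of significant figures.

28.1 L + 6.89 L = 34.99 L; the sum is limited to 1 decimal place (3 s.f.).
Carrying full precision, 34.99 ÷ 0.62619 = 55.8776090324… L; 0.62619 has 5 s.f., so the result keeps min(3, 5) = 3 s.f.
Rounded to 3 significant figures: 55.9 L.

55.9 L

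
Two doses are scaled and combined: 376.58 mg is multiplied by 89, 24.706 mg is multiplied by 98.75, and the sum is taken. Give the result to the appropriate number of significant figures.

376.58 × 89 = 33515.62 → 3.4 × 10⁴ mg (2 s.f., last digit at the 10^3 place).
24.706 × 98.75 = 2439.7175 → 2.440 × 10³ mg (4 s.f., last digit at the 10^0 place).
Sum: 35955.3375 mg; keep the coarser place, 10^3.
Result: 3.6 × 10⁴ mg.

3.6 × 10⁴ mg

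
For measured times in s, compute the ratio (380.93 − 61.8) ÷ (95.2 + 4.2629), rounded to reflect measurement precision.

3.21

380.93 − 61.8 = 319.13, limited to 1 d.p. → 4 s.f.; 95.2 + 4.2629 = 99.4629, limited to 1 d.p. → 3 s.f.
Carrying full precision, 319.13 ÷ 99.4629 = 3.20853303091…; keep min(4, 3) = 3 s.f.
Rounded to 3 significant figures: 3.21.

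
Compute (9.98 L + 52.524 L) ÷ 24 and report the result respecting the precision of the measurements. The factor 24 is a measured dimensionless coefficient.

2.6 L

9.98 L + 52.524 L = 62.504 L; the sum is limited to 2 decimal places (4 s.f.).
Carrying full precision, 62.504 ÷ 24 = 2.60433333333… L; 24 has 2 s.f., so the result keeps min(4, 2) = 2 s.f.
Rounded to 2 significant figures: 2.6 L.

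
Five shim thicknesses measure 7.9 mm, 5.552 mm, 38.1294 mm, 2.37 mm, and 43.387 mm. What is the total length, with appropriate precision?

97.3 mm

7.9 mm + 5.552 mm + 38.1294 mm + 2.37 mm + 43.387 mm = 97.3384 mm.
Addition/subtraction keeps the fewest decimal places: 7.9 → 1 decimal place, 5.552 → 3 decimal places, 38.1294 → 4 decimal places, 2.37 → 2 decimal places, 43.387 → 3 decimal places; limit is 1.
Rounded to 1 decimal place: 97.3 mm.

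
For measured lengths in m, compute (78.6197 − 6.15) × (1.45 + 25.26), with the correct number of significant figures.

1936 m²

78.6197 − 6.15 = 72.4697, limited to 2 d.p. → 4 s.f.; 1.45 + 25.26 = 26.71, limited to 2 d.p. → 4 s.f.
Carrying full precision, 72.4697 × 26.71 = 1935.665687; keep min(4, 4) = 4 s.f.
Rounded to 4 significant figures: 1936 m².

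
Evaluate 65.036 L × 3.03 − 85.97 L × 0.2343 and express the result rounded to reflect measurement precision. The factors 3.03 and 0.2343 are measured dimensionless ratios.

177 L

65.036 × 3.03 = 197.05908 → 197 L (3 s.f., last digit at the 10^0 place).
85.97 × 0.2343 = 20.142771 → 20.14 L (4 s.f., last digit at the 10^-2 place).
Difference: 176.916309 L; keep the coarser place, 10^0.
Result: 177 L.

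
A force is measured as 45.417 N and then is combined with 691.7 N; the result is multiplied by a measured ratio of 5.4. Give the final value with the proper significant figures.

45.417 N + 691.7 N = 737.117 N; the sum is limited to 1 decimal place (4 s.f.).
Carrying full precision, 737.117 × 5.4 = 3980.4318 N; 5.4 has 2 s.f., so the result keeps min(4, 2) = 2 s.f.
Rounded to 2 significant figures: 4.0 × 10³ N.

4.0 × 10³ N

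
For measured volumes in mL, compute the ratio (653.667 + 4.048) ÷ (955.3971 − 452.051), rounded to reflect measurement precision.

1.30669

653.667 + 4.048 = 657.715, limited to 3 d.p. → 6 s.f.; 955.3971 − 452.051 = 503.3461, limited to 3 d.p. → 6 s.f.
Carrying full precision, 657.715 ÷ 503.3461 = 1.30668539997…; keep min(6, 6) = 6 s.f.
Rounded to 6 significant figures: 1.30669.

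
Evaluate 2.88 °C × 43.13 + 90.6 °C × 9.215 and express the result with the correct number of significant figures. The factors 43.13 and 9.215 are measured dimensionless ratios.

2.88 × 43.13 = 124.2144 → 124 °C (3 s.f., last digit at the 10^0 place).
90.6 × 9.215 = 834.879 → 8.35 × 10^2 °C (3 s.f., last digit at the 10^0 place).
Sum: 959.0934 °C; keep the coarser place, 10^0.
Result: 959 °C.

959 °C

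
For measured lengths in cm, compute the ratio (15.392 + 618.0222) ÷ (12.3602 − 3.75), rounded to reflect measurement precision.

15.392 + 618.0222 = 633.4142, limited to 3 d.p. → 6 s.f.; 12.3602 − 3.75 = 8.6102, limited to 2 d.p. → 3 s.f.
Carrying full precision, 633.4142 ÷ 8.6102 = 73.5655617756…; keep min(6, 3) = 3 s.f.
Rounded to 3 significant figures: 73.6.

73.6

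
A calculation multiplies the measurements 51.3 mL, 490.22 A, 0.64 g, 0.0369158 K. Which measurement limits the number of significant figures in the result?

0.64 g

51.3 mL → 3 s.f.; 490.22 A → 5 s.f.; 0.64 g → 2 s.f.; 0.0369158 K → 6 s.f.
The fewest is 2 significant figures, from 0.64 g.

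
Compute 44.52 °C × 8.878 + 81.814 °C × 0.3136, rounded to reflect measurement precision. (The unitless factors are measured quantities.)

420.9 °C

44.52 × 8.878 = 395.24856 → 395.2 °C (4 s.f., last digit at the 10^-1 place).
81.814 × 0.3136 = 25.6568704 → 25.66 °C (4 s.f., last digit at the 10^-2 place).
Sum: 420.9054304 °C; keep the coarser place, 10^-1.
Result: 420.9 °C.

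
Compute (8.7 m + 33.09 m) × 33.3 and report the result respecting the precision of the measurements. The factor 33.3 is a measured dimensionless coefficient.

8.7 m + 33.09 m = 41.79 m; the sum is limited to 1 decimal place (3 s.f.).
Carrying full precision, 41.79 × 33.3 = 1391.607 m; 33.3 has 3 s.f., so the result keeps min(3, 3) = 3 s.f.
Rounded to 3 significant figures: 1.39 × 10^3 m.

1.39 × 10^3 m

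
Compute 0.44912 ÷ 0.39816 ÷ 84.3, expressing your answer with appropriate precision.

1.34 × 10^-2

0.44912 ÷ 0.39816 ÷ 84.3 = 0.0133806494453…
Multiplication/division keeps the fewest significant figures: 0.44912 → 5 s.f., 0.39816 → 5 s.f., 84.3 → 3 s.f.; limit is 3.
Rounded to 3 significant figures: 1.34 × 10^-2.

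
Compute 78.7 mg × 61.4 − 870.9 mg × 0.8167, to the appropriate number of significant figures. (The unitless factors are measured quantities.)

78.7 × 61.4 = 4832.18 → 4.83 × 10^3 mg (3 s.f., last digit at the 10^1 place).
870.9 × 0.8167 = 711.26403 → 711.3 mg (4 s.f., last digit at the 10^-1 place).
Difference: 4120.91597 mg; keep the coarser place, 10^1.
Result: 4.12 × 10^3 mg.

4.12 × 10^3 mg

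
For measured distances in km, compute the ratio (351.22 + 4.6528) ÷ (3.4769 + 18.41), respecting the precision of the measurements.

16.26

351.22 + 4.6528 = 355.8728, limited to 2 d.p. → 5 s.f.; 3.4769 + 18.41 = 21.8869, limited to 2 d.p. → 4 s.f.
Carrying full precision, 355.8728 ÷ 21.8869 = 16.2596256208…; keep min(5, 4) = 4 s.f.
Rounded to 4 significant figures: 16.26.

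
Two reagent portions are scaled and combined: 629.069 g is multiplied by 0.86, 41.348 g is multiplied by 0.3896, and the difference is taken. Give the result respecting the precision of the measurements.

5.2 × 10^2 g

629.069 × 0.86 = 540.99934 → 5.4 × 10^2 g (2 s.f., last digit at the 10^1 place).
41.348 × 0.3896 = 16.1091808 → 16.11 g (4 s.f., last digit at the 10^-2 place).
Difference: 524.8901592 g; keep the coarser place, 10^1.
Result: 5.2 × 10^2 g.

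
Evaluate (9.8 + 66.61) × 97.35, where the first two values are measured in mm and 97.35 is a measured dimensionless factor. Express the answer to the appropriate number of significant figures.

7.44 × 10^3 mm

9.8 mm + 66.61 mm = 76.41 mm; the sum is limited to 1 decimal place (3 s.f.).
Carrying full precision, 76.41 × 97.35 = 7438.5135 mm; 97.35 has 4 s.f., so the result keeps min(3, 4) = 3 s.f.
Rounded to 3 significant figures: 7.44 × 10^3 mm.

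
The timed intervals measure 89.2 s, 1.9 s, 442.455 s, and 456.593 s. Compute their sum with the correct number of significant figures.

990.1 s

89.2 s + 1.9 s + 442.455 s + 456.593 s = 990.148 s.
Addition/subtraction keeps the fewest decimal places: 89.2 → 1 decimal place, 1.9 → 1 decimal place, 442.455 → 3 decimal places, 456.593 → 3 decimal places; limit is 1.
Rounded to 1 decimal place: 990.1 s.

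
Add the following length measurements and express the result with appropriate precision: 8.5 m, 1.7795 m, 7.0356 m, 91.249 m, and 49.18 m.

157.7 m

8.5 m + 1.7795 m + 7.0356 m + 91.249 m + 49.18 m = 157.7441 m.
Addition/subtraction keeps the fewest decimal places: 8.5 → 1 decimal place, 1.7795 → 4 decimal places, 7.0356 → 4 decimal places, 91.249 → 3 decimal places, 49.18 → 2 decimal places; limit is 1.
Rounded to 1 decimal place: 157.7 m.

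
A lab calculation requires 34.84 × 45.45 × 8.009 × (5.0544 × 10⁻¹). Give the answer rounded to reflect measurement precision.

6.410 × 10³

34.84 × 45.45 × 8.009 × (5.0544 × 10⁻¹) = 6410.02814064…
Multiplication/division keeps the fewest significant figures: 34.84 → 4 s.f., 45.45 → 4 s.f., 8.009 → 4 s.f., 5.0544 × 10⁻¹ → 5 s.f.; limit is 4.
Rounded to 4 significant figures: 6.410 × 10³.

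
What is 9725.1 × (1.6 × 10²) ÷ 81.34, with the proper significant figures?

9725.1 × (1.6 × 10²) ÷ 81.34 = 19129.7762478…
Multiplication/division keeps the fewest significant figures: 9725.1 → 5 s.f., 1.6 × 10² → 2 s.f., 81.34 → 4 s.f.; limit is 2.
Rounded to 2 significant figures: 1.9 × 10⁴.

1.9 × 10⁴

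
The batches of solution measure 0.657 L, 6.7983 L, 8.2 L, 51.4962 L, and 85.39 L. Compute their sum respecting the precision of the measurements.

152.5 L

0.657 L + 6.7983 L + 8.2 L + 51.4962 L + 85.39 L = 152.5415 L.
Addition/subtraction keeps the fewest decimal places: 0.657 → 3 decimal places, 6.7983 → 4 decimal places, 8.2 → 1 decimal place, 51.4962 → 4 decimal places, 85.39 → 2 decimal places; limit is 1.
Rounded to 1 decimal place: 152.5 L.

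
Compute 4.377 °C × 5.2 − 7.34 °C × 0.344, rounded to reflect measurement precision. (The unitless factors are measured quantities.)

4.377 × 5.2 = 22.7604 → 23 °C (2 s.f., last digit at the 10^0 place).
7.34 × 0.344 = 2.52496 → 2.52 °C (3 s.f., last digit at the 10^-2 place).
Difference: 20.23544 °C; keep the coarser place, 10^0.
Result: 2.0 × 10¹ °C.

2.0 × 10¹ °C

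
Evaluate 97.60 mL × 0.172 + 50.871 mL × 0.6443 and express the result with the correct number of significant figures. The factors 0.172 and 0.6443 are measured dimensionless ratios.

49.6 mL

97.60 × 0.172 = 16.7872 → 16.8 mL (3 s.f., last digit at the 10^-1 place).
50.871 × 0.6443 = 32.7761853 → 32.78 mL (4 s.f., last digit at the 10^-2 place).
Sum: 49.5633853 mL; keep the coarser place, 10^-1.
Result: 49.6 mL.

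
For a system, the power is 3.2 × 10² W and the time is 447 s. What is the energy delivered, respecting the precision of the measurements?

1.4 × 10⁵ J

energy delivered = 3.2 × 10² W × 447 s = 143040 J.
3.2 × 10² has 2 significant figures; 447 has 3.
Division/multiplication keeps the fewest: 2 significant figures.
Rounded: 1.4 × 10⁵ J.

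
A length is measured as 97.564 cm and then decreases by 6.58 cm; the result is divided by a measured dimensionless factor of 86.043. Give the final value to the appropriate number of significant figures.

97.564 cm − 6.58 cm = 90.984 cm; the difference is limited to 2 decimal places (4 s.f.).
Carrying full precision, 90.984 ÷ 86.043 = 1.05742477598… cm; 86.043 has 5 s.f., so the result keeps min(4, 5) = 4 s.f.
Rounded to 4 significant figures: 1.057 cm.

1.057 cm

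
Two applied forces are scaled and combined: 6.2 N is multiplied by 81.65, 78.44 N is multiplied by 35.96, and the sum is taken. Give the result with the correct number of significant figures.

3.33 × 10³ N

6.2 × 81.65 = 506.23 → 5.1 × 10² N (2 s.f., last digit at the 10^1 place).
78.44 × 35.96 = 2820.7024 → 2821 N (4 s.f., last digit at the 10^0 place).
Sum: 3326.9324 N; keep the coarser place, 10^1.
Result: 3.33 × 10³ N.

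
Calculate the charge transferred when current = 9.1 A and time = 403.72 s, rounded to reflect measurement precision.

charge transferred = 9.1 A × 403.72 s = 3673.852 C.
9.1 has 2 significant figures; 403.72 has 5.
Division/multiplication keeps the fewest: 2 significant figures.
Rounded: 3.7 × 10^3 C.

3.7 × 10^3 C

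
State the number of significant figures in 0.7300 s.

4

0.7300: leading zeros are not significant; trailing zeros after a decimal point are significant.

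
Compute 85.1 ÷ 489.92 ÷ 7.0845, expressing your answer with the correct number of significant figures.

0.0245

85.1 ÷ 489.92 ÷ 7.0845 = 0.0245185727814…
Multiplication/division keeps the fewest significant figures: 85.1 → 3 s.f., 489.92 → 5 s.f., 7.0845 → 5 s.f.; limit is 3.
Rounded to 3 significant figures: 0.0245.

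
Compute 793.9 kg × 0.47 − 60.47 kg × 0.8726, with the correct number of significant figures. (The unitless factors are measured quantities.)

793.9 × 0.47 = 373.133 → 3.7 × 10² kg (2 s.f., last digit at the 10^1 place).
60.47 × 0.8726 = 52.766122 → 52.77 kg (4 s.f., last digit at the 10^-2 place).
Difference: 320.366878 kg; keep the coarser place, 10^1.
Result: 3.2 × 10² kg.

3.2 × 10² kg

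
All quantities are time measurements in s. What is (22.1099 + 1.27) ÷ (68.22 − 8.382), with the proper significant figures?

0.3907

22.1099 + 1.27 = 23.3799, limited to 2 d.p. → 4 s.f.; 68.22 − 8.382 = 59.838, limited to 2 d.p. → 4 s.f.
Carrying full precision, 23.3799 ÷ 59.838 = 0.390719943848…; keep min(4, 4) = 4 s.f.
Rounded to 4 significant figures: 0.3907.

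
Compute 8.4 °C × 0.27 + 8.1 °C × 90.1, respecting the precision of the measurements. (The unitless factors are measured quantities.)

8.4 × 0.27 = 2.268 → 2.3 °C (2 s.f., last digit at the 10^-1 place).
8.1 × 90.1 = 729.81 → 7.3 × 10² °C (2 s.f., last digit at the 10^1 place).
Sum: 732.078 °C; keep the coarser place, 10^1.
Result: 7.3 × 10² °C.

7.3 × 10² °C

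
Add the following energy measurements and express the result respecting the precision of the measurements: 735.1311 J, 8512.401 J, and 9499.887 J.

735.1311 J + 8512.401 J + 9499.887 J = 18747.4191 J.
Addition/subtraction keeps the fewest decimal places: 735.1311 → 4 decimal places, 8512.401 → 3 decimal places, 9499.887 → 3 decimal places; limit is 3.
Rounded to 3 decimal places: 18747.419 J.

18747.419 J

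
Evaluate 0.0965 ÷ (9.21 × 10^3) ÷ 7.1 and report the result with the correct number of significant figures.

1.5 × 10^-6

0.0965 ÷ (9.21 × 10^3) ÷ 7.1 = 0.00000147573825144…
Multiplication/division keeps the fewest significant figures: 0.0965 → 3 s.f., 9.21 × 10^3 → 3 s.f., 7.1 → 2 s.f.; limit is 2.
Rounded to 2 significant figures: 1.5 × 10^-6.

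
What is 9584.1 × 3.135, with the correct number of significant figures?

3.005 × 10⁴

9584.1 × 3.135 = 30046.1535
Multiplication/division keeps the fewest significant figures: 9584.1 → 5 s.f., 3.135 → 4 s.f.; limit is 4.
Rounded to 4 significant figures: 3.005 × 10⁴.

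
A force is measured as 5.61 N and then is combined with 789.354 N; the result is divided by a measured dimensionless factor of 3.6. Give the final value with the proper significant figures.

5.61 N + 789.354 N = 794.964 N; the sum is limited to 2 decimal places (5 s.f.).
Carrying full precision, 794.964 ÷ 3.6 = 220.823333333… N; 3.6 has 2 s.f., so the result keeps min(5, 2) = 2 s.f.
Rounded to 2 significant figures: 2.2 × 10^2 N.

2.2 × 10^2 N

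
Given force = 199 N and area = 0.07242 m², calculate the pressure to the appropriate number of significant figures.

2.75 × 10³ Pa

pressure = 199 N ÷ 0.07242 m² = 2747.85970726… Pa.
199 has 3 significant figures; 0.07242 has 4.
Division/multiplication keeps the fewest: 3 significant figures.
Rounded: 2.75 × 10³ Pa.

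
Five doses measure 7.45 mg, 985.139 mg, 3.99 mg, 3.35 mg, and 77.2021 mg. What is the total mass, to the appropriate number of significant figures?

1077.13 mg

7.45 mg + 985.139 mg + 3.99 mg + 3.35 mg + 77.2021 mg = 1077.1311 mg.
Addition/subtraction keeps the fewest decimal places: 7.45 → 2 decimal places, 985.139 → 3 decimal places, 3.99 → 2 decimal places, 3.35 → 2 decimal places, 77.2021 → 4 decimal places; limit is 2.
Rounded to 2 decimal places: 1077.13 mg.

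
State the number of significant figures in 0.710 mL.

3

0.710: leading zeros are not significant; trailing zeros after a decimal point are significant.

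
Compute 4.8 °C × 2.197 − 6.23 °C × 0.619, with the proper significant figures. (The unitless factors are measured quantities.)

4.8 × 2.197 = 10.5456 → 11 °C (2 s.f., last digit at the 10^0 place).
6.23 × 0.619 = 3.85637 → 3.86 °C (3 s.f., last digit at the 10^-2 place).
Difference: 6.68923 °C; keep the coarser place, 10^0.
Result: 7 °C.

7 °C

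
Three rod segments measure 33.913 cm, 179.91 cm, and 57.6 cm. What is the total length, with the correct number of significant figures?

33.913 cm + 179.91 cm + 57.6 cm = 271.423 cm.
Addition/subtraction keeps the fewest decimal places: 33.913 → 3 decimal places, 179.91 → 2 decimal places, 57.6 → 1 decimal place; limit is 1.
Rounded to 1 decimal place: 271.4 cm.

271.4 cm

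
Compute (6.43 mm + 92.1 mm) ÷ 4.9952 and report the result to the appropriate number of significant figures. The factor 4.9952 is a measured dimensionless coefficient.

6.43 mm + 92.1 mm = 98.53 mm; the sum is limited to 1 decimal place (3 s.f.).
Carrying full precision, 98.53 ÷ 4.9952 = 19.7249359385… mm; 4.9952 has 5 s.f., so the result keeps min(3, 5) = 3 s.f.
Rounded to 3 significant figures: 19.7 mm.

19.7 mm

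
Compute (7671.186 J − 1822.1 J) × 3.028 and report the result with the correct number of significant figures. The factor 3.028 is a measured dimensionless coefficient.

7671.186 J − 1822.1 J = 5849.086 J; the difference is limited to 1 decimal place (5 s.f.).
Carrying full precision, 5849.086 × 3.028 = 17711.032408 J; 3.028 has 4 s.f., so the result keeps min(5, 4) = 4 s.f.
Rounded to 4 significant figures: 1.771 × 10^4 J.

1.771 × 10^4 J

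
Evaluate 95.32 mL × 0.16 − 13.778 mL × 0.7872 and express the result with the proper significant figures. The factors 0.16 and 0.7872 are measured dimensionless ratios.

4 mL

95.32 × 0.16 = 15.2512 → 15 mL (2 s.f., last digit at the 10^0 place).
13.778 × 0.7872 = 10.8460416 → 10.85 mL (4 s.f., last digit at the 10^-2 place).
Difference: 4.4051584 mL; keep the coarser place, 10^0.
Result: 4 mL.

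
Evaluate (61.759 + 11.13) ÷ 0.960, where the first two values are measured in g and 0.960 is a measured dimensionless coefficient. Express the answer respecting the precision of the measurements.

75.9 g

61.759 g + 11.13 g = 72.889 g; the sum is limited to 2 decimal places (4 s.f.).
Carrying full precision, 72.889 ÷ 0.960 = 75.9260416667… g; 0.960 has 3 s.f., so the result keeps min(4, 3) = 3 s.f.
Rounded to 3 significant figures: 75.9 g.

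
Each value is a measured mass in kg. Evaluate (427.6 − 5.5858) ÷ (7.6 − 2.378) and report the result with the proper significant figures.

81

427.6 − 5.5858 = 422.0142, limited to 1 d.p. → 4 s.f.; 7.6 − 2.378 = 5.222, limited to 1 d.p. → 2 s.f.
Carrying full precision, 422.0142 ÷ 5.222 = 80.8146687093…; keep min(4, 2) = 2 s.f.
Rounded to 2 significant figures: 81.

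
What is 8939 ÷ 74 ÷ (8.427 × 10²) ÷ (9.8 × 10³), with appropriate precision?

8939 ÷ 74 ÷ (8.427 × 10²) ÷ (9.8 × 10³) = 0.0000146270972188…
Multiplication/division keeps the fewest significant figures: 8939 → 4 s.f., 74 → 2 s.f., 8.427 × 10² → 4 s.f., 9.8 × 10³ → 2 s.f.; limit is 2.
Rounded to 2 significant figures: 1.5 × 10⁻⁵.

1.5 × 10⁻⁵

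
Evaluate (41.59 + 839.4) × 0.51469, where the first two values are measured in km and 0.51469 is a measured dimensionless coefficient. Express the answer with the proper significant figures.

453.4 km

41.59 km + 839.4 km = 880.99 km; the sum is limited to 1 decimal place (4 s.f.).
Carrying full precision, 880.99 × 0.51469 = 453.4367431 km; 0.51469 has 5 s.f., so the result keeps min(4, 5) = 4 s.f.
Rounded to 4 significant figures: 453.4 km.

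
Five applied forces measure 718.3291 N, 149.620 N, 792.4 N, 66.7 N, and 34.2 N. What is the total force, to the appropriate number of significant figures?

718.3291 N + 149.620 N + 792.4 N + 66.7 N + 34.2 N = 1761.2491 N.
Addition/subtraction keeps the fewest decimal places: 718.3291 → 4 decimal places, 149.620 → 3 decimal places, 792.4 → 1 decimal place, 66.7 → 1 decimal place, 34.2 → 1 decimal place; limit is 1.
Rounded to 1 decimal place: 1761.2 N.

1761.2 N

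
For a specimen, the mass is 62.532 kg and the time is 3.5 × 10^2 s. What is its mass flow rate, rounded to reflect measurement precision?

mass flow rate = 62.532 kg ÷ 3.5 × 10^2 s = 0.178662857143… kg/s.
62.532 has 5 significant figures; 3.5 × 10^2 has 2.
Division/multiplication keeps the fewest: 2 significant figures.
Rounded: 0.18 kg/s.

0.18 kg/s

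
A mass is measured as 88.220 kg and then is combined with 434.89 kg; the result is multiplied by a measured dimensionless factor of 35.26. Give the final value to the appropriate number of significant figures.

88.220 kg + 434.89 kg = 523.110 kg; the sum is limited to 2 decimal places (5 s.f.).
Carrying full precision, 523.110 × 35.26 = 18444.8586 kg; 35.26 has 4 s.f., so the result keeps min(5, 4) = 4 s.f.
Rounded to 4 significant figures: 1.844 × 10⁴ kg.

1.844 × 10⁴ kg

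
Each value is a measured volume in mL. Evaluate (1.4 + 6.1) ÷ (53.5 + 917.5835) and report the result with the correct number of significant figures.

1.4 + 6.1 = 7.5, limited to 1 d.p. → 2 s.f.; 53.5 + 917.5835 = 971.0835, limited to 1 d.p. → 4 s.f.
Carrying full precision, 7.5 ÷ 971.0835 = 0.00772333172173…; keep min(2, 4) = 2 s.f.
Rounded to 2 significant figures: 7.7 × 10⁻³.

7.7 × 10⁻³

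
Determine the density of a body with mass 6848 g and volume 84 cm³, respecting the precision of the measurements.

density = 6848 g ÷ 84 cm³ = 81.5238095238… g/cm³.
6848 has 4 significant figures; 84 has 2.
Division/multiplication keeps the fewest: 2 significant figures.
Rounded: 82 g/cm³.

82 g/cm³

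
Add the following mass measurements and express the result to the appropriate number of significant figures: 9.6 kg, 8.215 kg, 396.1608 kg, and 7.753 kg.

421.7 kg

9.6 kg + 8.215 kg + 396.1608 kg + 7.753 kg = 421.7288 kg.
Addition/subtraction keeps the fewest decimal places: 9.6 → 1 decimal place, 8.215 → 3 decimal places, 396.1608 → 4 decimal places, 7.753 → 3 decimal places; limit is 1.
Rounded to 1 decimal place: 421.7 kg.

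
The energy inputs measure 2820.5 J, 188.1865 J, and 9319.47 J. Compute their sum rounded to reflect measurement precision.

12328.2 J

2820.5 J + 188.1865 J + 9319.47 J = 12328.1565 J.
Addition/subtraction keeps the fewest decimal places: 2820.5 → 1 decimal place, 188.1865 → 4 decimal places, 9319.47 → 2 decimal places; limit is 1.
Rounded to 1 decimal place: 12328.2 J.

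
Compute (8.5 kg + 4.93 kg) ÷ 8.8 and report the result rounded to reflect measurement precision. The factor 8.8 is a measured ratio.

1.5 kg

8.5 kg + 4.93 kg = 13.43 kg; the sum is limited to 1 decimal place (3 s.f.).
Carrying full precision, 13.43 ÷ 8.8 = 1.52613636364… kg; 8.8 has 2 s.f., so the result keeps min(3, 2) = 2 s.f.
Rounded to 2 significant figures: 1.5 kg.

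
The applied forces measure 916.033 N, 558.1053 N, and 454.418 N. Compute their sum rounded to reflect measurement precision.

1928.556 N

916.033 N + 558.1053 N + 454.418 N = 1928.5563 N.
Addition/subtraction keeps the fewest decimal places: 916.033 → 3 decimal places, 558.1053 → 4 decimal places, 454.418 → 3 decimal places; limit is 3.
Rounded to 3 decimal places: 1928.556 N.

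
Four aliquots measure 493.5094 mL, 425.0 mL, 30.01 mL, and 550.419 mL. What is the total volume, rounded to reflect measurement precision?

1498.9 mL

493.5094 mL + 425.0 mL + 30.01 mL + 550.419 mL = 1498.9384 mL.
Addition/subtraction keeps the fewest decimal places: 493.5094 → 4 decimal places, 425.0 → 1 decimal place, 30.01 → 2 decimal places, 550.419 → 3 decimal places; limit is 1.
Rounded to 1 decimal place: 1498.9 mL.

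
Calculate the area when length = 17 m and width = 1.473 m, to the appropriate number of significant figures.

area = 17 m × 1.473 m = 25.041 m².
17 has 2 significant figures; 1.473 has 4.
Division/multiplication keeps the fewest: 2 significant figures.
Rounded: 25 m².

25 m²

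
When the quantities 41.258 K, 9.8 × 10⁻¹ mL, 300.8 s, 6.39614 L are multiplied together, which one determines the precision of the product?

9.8 × 10⁻¹ mL

41.258 K → 5 s.f.; 9.8 × 10⁻¹ mL → 2 s.f.; 300.8 s → 4 s.f.; 6.39614 L → 6 s.f.
The fewest is 2 significant figures, from 9.8 × 10⁻¹ mL.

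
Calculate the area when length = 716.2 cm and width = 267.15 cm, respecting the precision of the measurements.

1.913 × 10^5 cm²

area = 716.2 cm × 267.15 cm = 191332.83 cm².
716.2 has 4 significant figures; 267.15 has 5.
Division/multiplication keeps the fewest: 4 significant figures.
Rounded: 1.913 × 10^5 cm².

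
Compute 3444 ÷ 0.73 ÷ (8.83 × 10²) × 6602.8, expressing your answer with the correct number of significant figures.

3.5 × 10⁴

3444 ÷ 0.73 ÷ (8.83 × 10²) × 6602.8 = 35278.3058999…
Multiplication/division keeps the fewest significant figures: 3444 → 4 s.f., 0.73 → 2 s.f., 8.83 × 10² → 3 s.f., 6602.8 → 5 s.f.; limit is 2.
Rounded to 2 significant figures: 3.5 × 10⁴.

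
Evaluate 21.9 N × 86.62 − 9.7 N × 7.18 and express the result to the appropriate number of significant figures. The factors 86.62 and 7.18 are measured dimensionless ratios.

21.9 × 86.62 = 1896.978 → 1.90 × 10^3 N (3 s.f., last digit at the 10^1 place).
9.7 × 7.18 = 69.646 → 7.0 × 10^1 N (2 s.f., last digit at the 10^0 place).
Difference: 1827.332 N; keep the coarser place, 10^1.
Result: 1.83 × 10^3 N.

1.83 × 10^3 N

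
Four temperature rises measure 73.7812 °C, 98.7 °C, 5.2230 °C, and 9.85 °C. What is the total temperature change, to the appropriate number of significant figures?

73.7812 °C + 98.7 °C + 5.2230 °C + 9.85 °C = 187.5542 °C.
Addition/subtraction keeps the fewest decimal places: 73.7812 → 4 decimal places, 98.7 → 1 decimal place, 5.2230 → 4 decimal places, 9.85 → 2 decimal places; limit is 1.
Rounded to 1 decimal place: 187.6 °C.

187.6 °C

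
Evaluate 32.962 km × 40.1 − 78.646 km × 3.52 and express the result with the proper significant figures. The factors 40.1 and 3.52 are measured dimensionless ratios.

32.962 × 40.1 = 1321.7762 → 1.32 × 10³ km (3 s.f., last digit at the 10^1 place).
78.646 × 3.52 = 276.83392 → 2.77 × 10² km (3 s.f., last digit at the 10^0 place).
Difference: 1044.94228 km; keep the coarser place, 10^1.
Result: 1.04 × 10³ km.

1.04 × 10³ km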